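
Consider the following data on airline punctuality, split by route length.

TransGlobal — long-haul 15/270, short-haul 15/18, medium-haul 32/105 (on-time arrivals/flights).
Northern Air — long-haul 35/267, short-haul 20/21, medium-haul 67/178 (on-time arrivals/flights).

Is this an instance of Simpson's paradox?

Long-haul: TransGlobal 15/270 = 5.6%, Northern Air 35/267 = 13.1% → Northern Air
Short-haul: TransGlobal 15/18 = 83.3%, Northern Air 20/21 = 95.2% → Northern Air
Medium-haul: TransGlobal 32/105 = 30.5%, Northern Air 67/178 = 37.6% → Northern Air
Overall: TransGlobal 62/393 = 15.8%, Northern Air 122/466 = 26.2% → Northern Air
Northern Air wins overall and in every route group — no reversal.

No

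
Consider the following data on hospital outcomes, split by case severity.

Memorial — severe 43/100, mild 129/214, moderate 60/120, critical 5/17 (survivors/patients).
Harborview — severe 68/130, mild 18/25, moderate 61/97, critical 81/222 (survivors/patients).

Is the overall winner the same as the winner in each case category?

Severe: Memorial 43/100 = 43.0%, Harborview 68/130 = 52.3% → Harborview
Mild: Memorial 129/214 = 60.3%, Harborview 18/25 = 72.0% → Harborview
Moderate: Memorial 60/120 = 50.0%, Harborview 61/97 = 62.9% → Harborview
Critical: Memorial 5/17 = 29.4%, Harborview 81/222 = 36.5% → Harborview
Overall: Memorial 237/451 = 52.5%, Harborview 228/474 = 48.1% → Memorial
Harborview wins each case group but Memorial wins overall — the comparison reverses. Harborview's patients skew toward critical, which has a lower base rate.

No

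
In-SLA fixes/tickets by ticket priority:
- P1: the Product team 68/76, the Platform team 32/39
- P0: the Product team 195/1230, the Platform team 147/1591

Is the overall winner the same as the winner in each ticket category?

P1: the Product team 68/76 = 89.5%, the Platform team 32/39 = 82.1% → the Product team
P0: the Product team 195/1230 = 15.9%, the Platform team 147/1591 = 9.2% → the Product team
Overall: the Product team 263/1306 = 20.1%, the Platform team 179/1630 = 11.0% → the Product team
The Product team wins overall and in every ticket group — no reversal.

Yes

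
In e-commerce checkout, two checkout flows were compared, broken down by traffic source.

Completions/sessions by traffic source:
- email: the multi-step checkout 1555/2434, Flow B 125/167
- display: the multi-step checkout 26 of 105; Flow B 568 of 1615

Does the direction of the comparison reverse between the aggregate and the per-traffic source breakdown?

Yes

Email: the multi-step checkout 1555/2434 = 63.9%, Flow B 125/167 = 74.9% → Flow B
Display: the multi-step checkout 26/105 = 24.8%, Flow B 568/1615 = 35.2% → Flow B
Overall: the multi-step checkout 1581/2539 = 62.3%, Flow B 693/1782 = 38.9% → the multi-step checkout
Flow B wins each traffic group but the multi-step checkout wins overall — the comparison reverses. Flow B's sessions skew toward display, which has a lower base rate.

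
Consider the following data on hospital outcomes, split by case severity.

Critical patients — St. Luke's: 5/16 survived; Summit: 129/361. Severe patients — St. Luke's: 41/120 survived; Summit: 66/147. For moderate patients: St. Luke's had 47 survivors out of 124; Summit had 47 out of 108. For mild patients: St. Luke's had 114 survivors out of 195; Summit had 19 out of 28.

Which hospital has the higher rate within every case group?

Summit

Critical: St. Luke's 5/16 = 31.2%, Summit 129/361 = 35.7% → Summit
Severe: St. Luke's 41/120 = 34.2%, Summit 66/147 = 44.9% → Summit
Moderate: St. Luke's 47/124 = 37.9%, Summit 47/108 = 43.5% → Summit
Mild: St. Luke's 114/195 = 58.5%, Summit 19/28 = 67.9% → Summit
Summit has the higher rate in all 4 groups.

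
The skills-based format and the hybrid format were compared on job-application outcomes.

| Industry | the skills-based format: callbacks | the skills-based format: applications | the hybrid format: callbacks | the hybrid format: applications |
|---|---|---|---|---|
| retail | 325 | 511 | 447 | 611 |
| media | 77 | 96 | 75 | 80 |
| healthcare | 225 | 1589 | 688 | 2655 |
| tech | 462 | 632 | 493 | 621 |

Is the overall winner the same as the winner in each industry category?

Retail: the skills-based format 325/511 = 63.6%, the hybrid format 447/611 = 73.2% → the hybrid format
Media: the skills-based format 77/96 = 80.2%, the hybrid format 75/80 = 93.8% → the hybrid format
Healthcare: the skills-based format 225/1589 = 14.2%, the hybrid format 688/2655 = 25.9% → the hybrid format
Tech: the skills-based format 462/632 = 73.1%, the hybrid format 493/621 = 79.4% → the hybrid format
Overall: the skills-based format 1089/2828 = 38.5%, the hybrid format 1703/3967 = 42.9% → the hybrid format
The hybrid format wins overall and in every industry group — no reversal.

Yes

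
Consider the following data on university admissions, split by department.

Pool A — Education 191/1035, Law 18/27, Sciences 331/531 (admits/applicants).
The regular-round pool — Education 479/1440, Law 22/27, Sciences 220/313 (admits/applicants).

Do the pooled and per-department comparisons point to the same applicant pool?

Education: Pool A 191/1035 = 18.5%, the regular-round pool 479/1440 = 33.3% → the regular-round pool
Law: Pool A 18/27 = 66.7%, the regular-round pool 22/27 = 81.5% → the regular-round pool
Sciences: Pool A 331/531 = 62.3%, the regular-round pool 220/313 = 70.3% → the regular-round pool
Overall: Pool A 540/1593 = 33.9%, the regular-round pool 721/1780 = 40.5% → the regular-round pool
The regular-round pool wins overall and in every department group — no reversal.

Yes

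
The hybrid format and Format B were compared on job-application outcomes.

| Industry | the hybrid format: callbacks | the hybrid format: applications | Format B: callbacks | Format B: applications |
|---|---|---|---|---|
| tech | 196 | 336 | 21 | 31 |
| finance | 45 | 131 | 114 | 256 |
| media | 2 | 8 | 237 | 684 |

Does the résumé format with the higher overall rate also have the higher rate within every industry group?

No

Tech: the hybrid format 196/336 = 58.3%, Format B 21/31 = 67.7% → Format B
Finance: the hybrid format 45/131 = 34.4%, Format B 114/256 = 44.5% → Format B
Media: the hybrid format 2/8 = 25.0%, Format B 237/684 = 34.6% → Format B
Overall: the hybrid format 243/475 = 51.2%, Format B 372/971 = 38.3% → the hybrid format
Format B wins each industry group but the hybrid format wins overall — the comparison reverses. Format B's applications skew toward media, which has a lower base rate.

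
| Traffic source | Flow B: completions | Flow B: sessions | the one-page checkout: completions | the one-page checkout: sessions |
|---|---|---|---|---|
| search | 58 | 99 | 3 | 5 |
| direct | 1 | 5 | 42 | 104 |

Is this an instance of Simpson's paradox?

Yes

Search: Flow B 58/99 = 58.6%, the one-page checkout 3/5 = 60.0% → the one-page checkout
Direct: Flow B 1/5 = 20.0%, the one-page checkout 42/104 = 40.4% → the one-page checkout
Overall: Flow B 59/104 = 56.7%, the one-page checkout 45/109 = 41.3% → Flow B
The one-page checkout wins each traffic group but Flow B wins overall — the comparison reverses. The one-page checkout's sessions skew toward direct, which has a lower base rate.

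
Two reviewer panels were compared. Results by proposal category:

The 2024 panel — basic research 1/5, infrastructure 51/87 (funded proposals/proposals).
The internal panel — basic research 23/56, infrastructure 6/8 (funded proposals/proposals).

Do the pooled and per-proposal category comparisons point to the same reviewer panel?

Basic research: the 2024 panel 1/5 = 20.0%, the internal panel 23/56 = 41.1% → the internal panel
Infrastructure: the 2024 panel 51/87 = 58.6%, the internal panel 6/8 = 75.0% → the internal panel
Overall: the 2024 panel 52/92 = 56.5%, the internal panel 29/64 = 45.3% → the 2024 panel
The internal panel wins each proposal group but the 2024 panel wins overall — the comparison reverses. The internal panel's proposals skew toward basic research, which has a lower base rate.

No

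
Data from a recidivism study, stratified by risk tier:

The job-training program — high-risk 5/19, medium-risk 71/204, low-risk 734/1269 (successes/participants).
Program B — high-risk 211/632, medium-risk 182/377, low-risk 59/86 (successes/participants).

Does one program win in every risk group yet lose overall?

High-risk: the job-training program 5/19 = 26.3%, Program B 211/632 = 33.4% → Program B
Medium-risk: the job-training program 71/204 = 34.8%, Program B 182/377 = 48.3% → Program B
Low-risk: the job-training program 734/1269 = 57.8%, Program B 59/86 = 68.6% → Program B
Overall: the job-training program 810/1492 = 54.3%, Program B 452/1095 = 41.3% → the job-training program
Program B wins each risk group but the job-training program wins overall — the comparison reverses. Program B's participants skew toward high-risk, which has a lower base rate.

Yes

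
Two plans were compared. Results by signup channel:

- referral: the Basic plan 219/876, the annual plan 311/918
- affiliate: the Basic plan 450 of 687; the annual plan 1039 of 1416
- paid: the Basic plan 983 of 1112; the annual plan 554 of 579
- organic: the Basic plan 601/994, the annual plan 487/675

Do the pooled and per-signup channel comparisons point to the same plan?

Yes

Referral: the Basic plan 219/876 = 25.0%, the annual plan 311/918 = 33.9% → the annual plan
Affiliate: the Basic plan 450/687 = 65.5%, the annual plan 1039/1416 = 73.4% → the annual plan
Paid: the Basic plan 983/1112 = 88.4%, the annual plan 554/579 = 95.7% → the annual plan
Organic: the Basic plan 601/994 = 60.5%, the annual plan 487/675 = 72.1% → the annual plan
Overall: the Basic plan 2253/3669 = 61.4%, the annual plan 2391/3588 = 66.6% → the annual plan
The annual plan wins overall and in every signup group — no reversal.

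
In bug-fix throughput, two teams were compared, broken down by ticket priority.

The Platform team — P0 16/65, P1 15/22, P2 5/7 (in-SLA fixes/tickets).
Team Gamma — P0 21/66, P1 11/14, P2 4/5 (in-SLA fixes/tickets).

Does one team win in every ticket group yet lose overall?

No

P0: the Platform team 16/65 = 24.6%, Team Gamma 21/66 = 31.8% → Team Gamma
P1: the Platform team 15/22 = 68.2%, Team Gamma 11/14 = 78.6% → Team Gamma
P2: the Platform team 5/7 = 71.4%, Team Gamma 4/5 = 80.0% → Team Gamma
Overall: the Platform team 36/94 = 38.3%, Team Gamma 36/85 = 42.4% → Team Gamma
Team Gamma wins overall and in every ticket group — no reversal.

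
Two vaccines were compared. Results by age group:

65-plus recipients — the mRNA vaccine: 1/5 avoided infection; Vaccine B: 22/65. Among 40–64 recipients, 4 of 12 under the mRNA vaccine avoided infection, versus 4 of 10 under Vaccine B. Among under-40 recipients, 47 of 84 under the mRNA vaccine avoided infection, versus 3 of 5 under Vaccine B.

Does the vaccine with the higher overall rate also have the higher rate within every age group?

No

65-plus: the mRNA vaccine 1/5 = 20.0%, Vaccine B 22/65 = 33.8% → Vaccine B
40–64: the mRNA vaccine 4/12 = 33.3%, Vaccine B 4/10 = 40.0% → Vaccine B
Under-40: the mRNA vaccine 47/84 = 56.0%, Vaccine B 3/5 = 60.0% → Vaccine B
Overall: the mRNA vaccine 52/101 = 51.5%, Vaccine B 29/80 = 36.2% → the mRNA vaccine
Vaccine B wins each age group but the mRNA vaccine wins overall — the comparison reverses. Vaccine B's recipients skew toward 65-plus, which has a lower base rate.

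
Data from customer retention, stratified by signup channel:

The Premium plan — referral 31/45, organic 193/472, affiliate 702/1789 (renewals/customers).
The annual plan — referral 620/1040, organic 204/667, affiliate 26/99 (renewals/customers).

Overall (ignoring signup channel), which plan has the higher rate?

the annual plan

Referral: the Premium plan 31/45 = 68.9%, the annual plan 620/1040 = 59.6% → the Premium plan
Organic: the Premium plan 193/472 = 40.9%, the annual plan 204/667 = 30.6% → the Premium plan
Affiliate: the Premium plan 702/1789 = 39.2%, the annual plan 26/99 = 26.3% → the Premium plan
Overall: the Premium plan 926/2306 = 40.2%, the annual plan 850/1806 = 47.1% → the annual plan
(The Premium plan wins every signup group but the annual plan wins overall — the Premium plan's customers skew toward the low-rate affiliate group.)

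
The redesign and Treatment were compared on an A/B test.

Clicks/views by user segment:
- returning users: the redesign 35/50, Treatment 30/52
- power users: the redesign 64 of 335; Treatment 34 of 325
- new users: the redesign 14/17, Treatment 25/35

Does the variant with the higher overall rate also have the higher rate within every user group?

Returning users: the redesign 35/50 = 70.0%, Treatment 30/52 = 57.7% → the redesign
Power users: the redesign 64/335 = 19.1%, Treatment 34/325 = 10.5% → the redesign
New users: the redesign 14/17 = 82.4%, Treatment 25/35 = 71.4% → the redesign
Overall: the redesign 113/402 = 28.1%, Treatment 89/412 = 21.6% → the redesign
The redesign wins overall and in every user group — no reversal.

Yes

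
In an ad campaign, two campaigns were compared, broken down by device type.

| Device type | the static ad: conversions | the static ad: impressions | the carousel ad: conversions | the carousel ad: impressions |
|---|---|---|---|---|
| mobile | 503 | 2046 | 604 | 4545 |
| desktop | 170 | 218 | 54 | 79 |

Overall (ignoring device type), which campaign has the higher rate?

the static ad

Mobile: the static ad 503/2046 = 24.6%, the carousel ad 604/4545 = 13.3% → the static ad
Desktop: the static ad 170/218 = 78.0%, the carousel ad 54/79 = 68.4% → the static ad
Overall: the static ad 673/2264 = 29.7%, the carousel ad 658/4624 = 14.2% → the static ad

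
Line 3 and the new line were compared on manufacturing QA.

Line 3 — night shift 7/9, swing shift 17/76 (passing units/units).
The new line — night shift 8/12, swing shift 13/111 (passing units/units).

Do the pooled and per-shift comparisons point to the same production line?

Night shift: Line 3 7/9 = 77.8%, the new line 8/12 = 66.7% → Line 3
Swing shift: Line 3 17/76 = 22.4%, the new line 13/111 = 11.7% → Line 3
Overall: Line 3 24/85 = 28.2%, the new line 21/123 = 17.1% → Line 3
Line 3 wins overall and in every shift group — no reversal.

Yes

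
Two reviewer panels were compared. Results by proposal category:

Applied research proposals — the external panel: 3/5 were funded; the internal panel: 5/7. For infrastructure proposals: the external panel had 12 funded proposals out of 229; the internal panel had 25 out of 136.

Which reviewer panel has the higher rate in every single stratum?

Applied research: the external panel 3/5 = 60.0%, the internal panel 5/7 = 71.4% → the internal panel
Infrastructure: the external panel 12/229 = 5.2%, the internal panel 25/136 = 18.4% → the internal panel
The internal panel has the higher rate in both groups.

the internal panel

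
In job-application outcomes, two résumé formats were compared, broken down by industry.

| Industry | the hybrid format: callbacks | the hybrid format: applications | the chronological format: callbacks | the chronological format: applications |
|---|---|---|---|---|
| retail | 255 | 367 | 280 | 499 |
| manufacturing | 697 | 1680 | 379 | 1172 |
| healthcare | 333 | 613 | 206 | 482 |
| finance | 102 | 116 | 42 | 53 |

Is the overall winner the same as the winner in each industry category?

Retail: the hybrid format 255/367 = 69.5%, the chronological format 280/499 = 56.1% → the hybrid format
Manufacturing: the hybrid format 697/1680 = 41.5%, the chronological format 379/1172 = 32.3% → the hybrid format
Healthcare: the hybrid format 333/613 = 54.3%, the chronological format 206/482 = 42.7% → the hybrid format
Finance: the hybrid format 102/116 = 87.9%, the chronological format 42/53 = 79.2% → the hybrid format
Overall: the hybrid format 1387/2776 = 50.0%, the chronological format 907/2206 = 41.1% → the hybrid format
The hybrid format wins overall and in every industry group — no reversal.

Yes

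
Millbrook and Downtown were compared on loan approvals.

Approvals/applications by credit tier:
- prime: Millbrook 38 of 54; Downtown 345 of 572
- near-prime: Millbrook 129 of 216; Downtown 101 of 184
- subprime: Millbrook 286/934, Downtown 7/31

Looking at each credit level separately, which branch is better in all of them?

Prime: Millbrook 38/54 = 70.4%, Downtown 345/572 = 60.3% → Millbrook
Near-prime: Millbrook 129/216 = 59.7%, Downtown 101/184 = 54.9% → Millbrook
Subprime: Millbrook 286/934 = 30.6%, Downtown 7/31 = 22.6% → Millbrook
Millbrook has the higher rate in all 3 groups.

Millbrook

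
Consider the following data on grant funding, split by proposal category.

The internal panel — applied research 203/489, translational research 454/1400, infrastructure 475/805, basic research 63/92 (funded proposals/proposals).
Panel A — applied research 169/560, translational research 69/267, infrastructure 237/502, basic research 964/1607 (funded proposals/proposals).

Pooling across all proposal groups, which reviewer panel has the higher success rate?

Panel A

Applied research: the internal panel 203/489 = 41.5%, Panel A 169/560 = 30.2% → the internal panel
Translational research: the internal panel 454/1400 = 32.4%, Panel A 69/267 = 25.8% → the internal panel
Infrastructure: the internal panel 475/805 = 59.0%, Panel A 237/502 = 47.2% → the internal panel
Basic research: the internal panel 63/92 = 68.5%, Panel A 964/1607 = 60.0% → the internal panel
Overall: the internal panel 1195/2786 = 42.9%, Panel A 1439/2936 = 49.0% → Panel A
(The internal panel wins every proposal group but Panel A wins overall — the internal panel's proposals skew toward the low-rate translational research group.)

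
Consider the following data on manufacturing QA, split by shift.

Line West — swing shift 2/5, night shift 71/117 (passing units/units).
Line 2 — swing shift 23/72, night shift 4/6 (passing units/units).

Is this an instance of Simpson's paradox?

No

Swing shift: Line West 2/5 = 40.0%, Line 2 23/72 = 31.9% → Line West
Night shift: Line West 71/117 = 60.7%, Line 2 4/6 = 66.7% → Line 2
Overall: Line West 73/122 = 59.8%, Line 2 27/78 = 34.6% → Line West
Neither sweeps: Line West wins 1 of 2 groups, Line 2 wins 1. Line West wins overall but not every group — no Simpson reversal.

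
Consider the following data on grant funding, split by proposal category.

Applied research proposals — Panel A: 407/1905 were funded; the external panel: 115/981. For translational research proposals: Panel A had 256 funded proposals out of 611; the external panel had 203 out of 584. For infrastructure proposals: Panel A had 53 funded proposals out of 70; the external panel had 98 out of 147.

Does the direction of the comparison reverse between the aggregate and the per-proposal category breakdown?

Applied research: Panel A 407/1905 = 21.4%, the external panel 115/981 = 11.7% → Panel A
Translational research: Panel A 256/611 = 41.9%, the external panel 203/584 = 34.8% → Panel A
Infrastructure: Panel A 53/70 = 75.7%, the external panel 98/147 = 66.7% → Panel A
Overall: Panel A 716/2586 = 27.7%, the external panel 416/1712 = 24.3% → Panel A
Panel A wins overall and in every proposal group — no reversal.

No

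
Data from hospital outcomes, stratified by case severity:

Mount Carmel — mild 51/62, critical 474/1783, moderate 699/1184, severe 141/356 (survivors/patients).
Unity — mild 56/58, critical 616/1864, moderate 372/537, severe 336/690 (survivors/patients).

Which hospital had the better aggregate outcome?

Unity

Mild: Mount Carmel 51/62 = 82.3%, Unity 56/58 = 96.6% → Unity
Critical: Mount Carmel 474/1783 = 26.6%, Unity 616/1864 = 33.0% → Unity
Moderate: Mount Carmel 699/1184 = 59.0%, Unity 372/537 = 69.3% → Unity
Severe: Mount Carmel 141/356 = 39.6%, Unity 336/690 = 48.7% → Unity
Overall: Mount Carmel 1365/3385 = 40.3%, Unity 1380/3149 = 43.8% → Unity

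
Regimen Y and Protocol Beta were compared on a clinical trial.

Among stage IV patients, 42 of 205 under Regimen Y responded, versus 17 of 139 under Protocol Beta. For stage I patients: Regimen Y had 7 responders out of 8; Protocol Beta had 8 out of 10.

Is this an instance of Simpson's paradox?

Stage IV: Regimen Y 42/205 = 20.5%, Protocol Beta 17/139 = 12.2% → Regimen Y
Stage I: Regimen Y 7/8 = 87.5%, Protocol Beta 8/10 = 80.0% → Regimen Y
Overall: Regimen Y 49/213 = 23.0%, Protocol Beta 25/149 = 16.8% → Regimen Y
Regimen Y wins overall and in every disease group — no reversal.

No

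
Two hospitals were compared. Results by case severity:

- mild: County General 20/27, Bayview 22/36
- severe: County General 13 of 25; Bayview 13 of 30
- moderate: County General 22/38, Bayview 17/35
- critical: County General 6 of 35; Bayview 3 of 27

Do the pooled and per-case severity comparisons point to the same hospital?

Yes

Mild: County General 20/27 = 74.1%, Bayview 22/36 = 61.1% → County General
Severe: County General 13/25 = 52.0%, Bayview 13/30 = 43.3% → County General
Moderate: County General 22/38 = 57.9%, Bayview 17/35 = 48.6% → County General
Critical: County General 6/35 = 17.1%, Bayview 3/27 = 11.1% → County General
Overall: County General 61/125 = 48.8%, Bayview 55/128 = 43.0% → County General
County General wins overall and in every case group — no reversal.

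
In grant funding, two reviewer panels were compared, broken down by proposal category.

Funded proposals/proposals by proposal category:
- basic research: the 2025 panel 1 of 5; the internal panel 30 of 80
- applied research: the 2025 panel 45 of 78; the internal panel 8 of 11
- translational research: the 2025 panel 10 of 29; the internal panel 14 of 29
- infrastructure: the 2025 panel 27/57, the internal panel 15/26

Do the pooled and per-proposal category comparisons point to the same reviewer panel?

No

Basic research: the 2025 panel 1/5 = 20.0%, the internal panel 30/80 = 37.5% → the internal panel
Applied research: the 2025 panel 45/78 = 57.7%, the internal panel 8/11 = 72.7% → the internal panel
Translational research: the 2025 panel 10/29 = 34.5%, the internal panel 14/29 = 48.3% → the internal panel
Infrastructure: the 2025 panel 27/57 = 47.4%, the internal panel 15/26 = 57.7% → the internal panel
Overall: the 2025 panel 83/169 = 49.1%, the internal panel 67/146 = 45.9% → the 2025 panel
The internal panel wins each proposal group but the 2025 panel wins overall — the comparison reverses. The internal panel's proposals skew toward basic research, which has a lower base rate.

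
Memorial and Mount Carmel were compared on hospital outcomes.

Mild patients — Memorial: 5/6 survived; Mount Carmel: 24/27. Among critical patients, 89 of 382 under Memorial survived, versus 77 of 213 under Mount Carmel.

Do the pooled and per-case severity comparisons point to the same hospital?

Mild: Memorial 5/6 = 83.3%, Mount Carmel 24/27 = 88.9% → Mount Carmel
Critical: Memorial 89/382 = 23.3%, Mount Carmel 77/213 = 36.2% → Mount Carmel
Overall: Memorial 94/388 = 24.2%, Mount Carmel 101/240 = 42.1% → Mount Carmel
Mount Carmel wins overall and in every case group — no reversal.

Yes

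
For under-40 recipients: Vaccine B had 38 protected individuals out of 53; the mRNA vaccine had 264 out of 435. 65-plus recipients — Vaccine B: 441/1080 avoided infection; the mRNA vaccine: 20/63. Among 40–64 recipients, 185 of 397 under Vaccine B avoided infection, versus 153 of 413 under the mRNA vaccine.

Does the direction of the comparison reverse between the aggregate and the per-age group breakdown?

Yes

Under-40: Vaccine B 38/53 = 71.7%, the mRNA vaccine 264/435 = 60.7% → Vaccine B
65-plus: Vaccine B 441/1080 = 40.8%, the mRNA vaccine 20/63 = 31.7% → Vaccine B
40–64: Vaccine B 185/397 = 46.6%, the mRNA vaccine 153/413 = 37.0% → Vaccine B
Overall: Vaccine B 664/1530 = 43.4%, the mRNA vaccine 437/911 = 48.0% → the mRNA vaccine
Vaccine B wins each age group but the mRNA vaccine wins overall — the comparison reverses. Vaccine B's recipients skew toward 65-plus, which has a lower base rate.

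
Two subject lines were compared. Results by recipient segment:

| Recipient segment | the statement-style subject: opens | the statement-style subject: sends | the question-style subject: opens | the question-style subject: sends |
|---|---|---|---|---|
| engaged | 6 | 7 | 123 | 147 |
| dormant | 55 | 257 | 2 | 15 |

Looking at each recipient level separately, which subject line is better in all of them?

the statement-style subject

Engaged: the statement-style subject 6/7 = 85.7%, the question-style subject 123/147 = 83.7% → the statement-style subject
Dormant: the statement-style subject 55/257 = 21.4%, the question-style subject 2/15 = 13.3% → the statement-style subject
The statement-style subject has the higher rate in both groups.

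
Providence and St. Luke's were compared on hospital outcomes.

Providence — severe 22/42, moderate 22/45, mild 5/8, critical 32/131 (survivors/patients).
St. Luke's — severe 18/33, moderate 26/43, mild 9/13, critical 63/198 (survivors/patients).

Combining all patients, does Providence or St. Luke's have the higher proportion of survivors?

St. Luke's

Severe: Providence 22/42 = 52.4%, St. Luke's 18/33 = 54.5% → St. Luke's
Moderate: Providence 22/45 = 48.9%, St. Luke's 26/43 = 60.5% → St. Luke's
Mild: Providence 5/8 = 62.5%, St. Luke's 9/13 = 69.2% → St. Luke's
Critical: Providence 32/131 = 24.4%, St. Luke's 63/198 = 31.8% → St. Luke's
Overall: Providence 81/226 = 35.8%, St. Luke's 116/287 = 40.4% → St. Luke's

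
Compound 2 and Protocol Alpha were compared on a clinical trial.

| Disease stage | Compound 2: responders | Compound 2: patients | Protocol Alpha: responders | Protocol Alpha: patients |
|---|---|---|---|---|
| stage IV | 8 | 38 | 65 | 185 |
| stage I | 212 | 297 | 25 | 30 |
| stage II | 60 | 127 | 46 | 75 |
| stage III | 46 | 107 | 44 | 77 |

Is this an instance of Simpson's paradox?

Stage IV: Compound 2 8/38 = 21.1%, Protocol Alpha 65/185 = 35.1% → Protocol Alpha
Stage I: Compound 2 212/297 = 71.4%, Protocol Alpha 25/30 = 83.3% → Protocol Alpha
Stage II: Compound 2 60/127 = 47.2%, Protocol Alpha 46/75 = 61.3% → Protocol Alpha
Stage III: Compound 2 46/107 = 43.0%, Protocol Alpha 44/77 = 57.1% → Protocol Alpha
Overall: Compound 2 326/569 = 57.3%, Protocol Alpha 180/367 = 49.0% → Compound 2
Protocol Alpha wins each disease group but Compound 2 wins overall — the comparison reverses. Protocol Alpha's patients skew toward stage IV, which has a lower base rate.

Yes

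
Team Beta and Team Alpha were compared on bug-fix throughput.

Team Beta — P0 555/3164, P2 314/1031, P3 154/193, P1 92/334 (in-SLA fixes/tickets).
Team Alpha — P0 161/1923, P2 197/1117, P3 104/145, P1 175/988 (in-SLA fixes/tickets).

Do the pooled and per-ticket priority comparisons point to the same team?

P0: Team Beta 555/3164 = 17.5%, Team Alpha 161/1923 = 8.4% → Team Beta
P2: Team Beta 314/1031 = 30.5%, Team Alpha 197/1117 = 17.6% → Team Beta
P3: Team Beta 154/193 = 79.8%, Team Alpha 104/145 = 71.7% → Team Beta
P1: Team Beta 92/334 = 27.5%, Team Alpha 175/988 = 17.7% → Team Beta
Overall: Team Beta 1115/4722 = 23.6%, Team Alpha 637/4173 = 15.3% → Team Beta
Team Beta wins overall and in every ticket group — no reversal.

Yes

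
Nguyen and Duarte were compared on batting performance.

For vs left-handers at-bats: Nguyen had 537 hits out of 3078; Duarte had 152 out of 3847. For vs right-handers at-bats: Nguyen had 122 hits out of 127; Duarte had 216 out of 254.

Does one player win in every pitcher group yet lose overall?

Vs left-handers: Nguyen 537/3078 = 17.4%, Duarte 152/3847 = 4.0% → Nguyen
Vs right-handers: Nguyen 122/127 = 96.1%, Duarte 216/254 = 85.0% → Nguyen
Overall: Nguyen 659/3205 = 20.6%, Duarte 368/4101 = 9.0% → Nguyen
Nguyen wins overall and in every pitcher group — no reversal.

No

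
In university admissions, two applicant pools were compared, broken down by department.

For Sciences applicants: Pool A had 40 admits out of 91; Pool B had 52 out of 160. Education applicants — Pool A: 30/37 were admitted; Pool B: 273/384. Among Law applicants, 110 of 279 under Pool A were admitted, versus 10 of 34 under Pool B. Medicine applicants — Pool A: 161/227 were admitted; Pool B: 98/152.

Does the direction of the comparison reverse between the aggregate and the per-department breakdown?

Sciences: Pool A 40/91 = 44.0%, Pool B 52/160 = 32.5% → Pool A
Education: Pool A 30/37 = 81.1%, Pool B 273/384 = 71.1% → Pool A
Law: Pool A 110/279 = 39.4%, Pool B 10/34 = 29.4% → Pool A
Medicine: Pool A 161/227 = 70.9%, Pool B 98/152 = 64.5% → Pool A
Overall: Pool A 341/634 = 53.8%, Pool B 433/730 = 59.3% → Pool B
Pool A wins each department group but Pool B wins overall — the comparison reverses. Pool A's applicants skew toward Law, which has a lower base rate.

Yes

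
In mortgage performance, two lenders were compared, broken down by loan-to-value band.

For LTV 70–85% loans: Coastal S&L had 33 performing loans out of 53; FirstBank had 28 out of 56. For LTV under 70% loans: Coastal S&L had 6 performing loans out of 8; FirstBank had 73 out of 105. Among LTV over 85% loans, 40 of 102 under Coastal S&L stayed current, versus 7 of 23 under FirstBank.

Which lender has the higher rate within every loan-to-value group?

LTV 70–85%: Coastal S&L 33/53 = 62.3%, FirstBank 28/56 = 50.0% → Coastal S&L
LTV under 70%: Coastal S&L 6/8 = 75.0%, FirstBank 73/105 = 69.5% → Coastal S&L
LTV over 85%: Coastal S&L 40/102 = 39.2%, FirstBank 7/23 = 30.4% → Coastal S&L
Coastal S&L has the higher rate in all 3 groups.

Coastal S&L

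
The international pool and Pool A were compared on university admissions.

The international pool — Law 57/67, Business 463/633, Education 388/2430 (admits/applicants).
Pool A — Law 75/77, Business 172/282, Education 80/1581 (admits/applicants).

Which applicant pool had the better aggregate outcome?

Law: the international pool 57/67 = 85.1%, Pool A 75/77 = 97.4% → Pool A
Business: the international pool 463/633 = 73.1%, Pool A 172/282 = 61.0% → the international pool
Education: the international pool 388/2430 = 16.0%, Pool A 80/1581 = 5.1% → the international pool
Overall: the international pool 908/3130 = 29.0%, Pool A 327/1940 = 16.9% → the international pool
(Neither sweeps every department group, but the international pool has the higher pooled rate.)

the international pool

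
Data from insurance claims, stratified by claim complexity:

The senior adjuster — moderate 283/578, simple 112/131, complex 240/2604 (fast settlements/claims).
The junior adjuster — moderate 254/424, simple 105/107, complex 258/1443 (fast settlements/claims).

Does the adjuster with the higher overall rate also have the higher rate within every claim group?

Yes

Moderate: the senior adjuster 283/578 = 49.0%, the junior adjuster 254/424 = 59.9% → the junior adjuster
Simple: the senior adjuster 112/131 = 85.5%, the junior adjuster 105/107 = 98.1% → the junior adjuster
Complex: the senior adjuster 240/2604 = 9.2%, the junior adjuster 258/1443 = 17.9% → the junior adjuster
Overall: the senior adjuster 635/3313 = 19.2%, the junior adjuster 617/1974 = 31.3% → the junior adjuster
The junior adjuster wins overall and in every claim group — no reversal.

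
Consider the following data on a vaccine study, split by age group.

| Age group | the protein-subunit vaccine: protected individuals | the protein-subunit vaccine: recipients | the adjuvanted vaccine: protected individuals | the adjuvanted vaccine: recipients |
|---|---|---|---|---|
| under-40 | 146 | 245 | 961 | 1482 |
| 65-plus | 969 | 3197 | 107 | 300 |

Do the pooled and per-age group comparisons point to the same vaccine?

Yes

Under-40: the protein-subunit vaccine 146/245 = 59.6%, the adjuvanted vaccine 961/1482 = 64.8% → the adjuvanted vaccine
65-plus: the protein-subunit vaccine 969/3197 = 30.3%, the adjuvanted vaccine 107/300 = 35.7% → the adjuvanted vaccine
Overall: the protein-subunit vaccine 1115/3442 = 32.4%, the adjuvanted vaccine 1068/1782 = 59.9% → the adjuvanted vaccine
The adjuvanted vaccine wins overall and in every age group — no reversal.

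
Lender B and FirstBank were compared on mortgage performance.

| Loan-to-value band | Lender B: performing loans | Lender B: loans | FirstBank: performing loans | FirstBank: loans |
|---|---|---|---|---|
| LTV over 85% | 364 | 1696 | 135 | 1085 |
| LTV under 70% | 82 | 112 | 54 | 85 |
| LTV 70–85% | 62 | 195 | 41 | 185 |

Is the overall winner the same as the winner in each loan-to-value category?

LTV over 85%: Lender B 364/1696 = 21.5%, FirstBank 135/1085 = 12.4% → Lender B
LTV under 70%: Lender B 82/112 = 73.2%, FirstBank 54/85 = 63.5% → Lender B
LTV 70–85%: Lender B 62/195 = 31.8%, FirstBank 41/185 = 22.2% → Lender B
Overall: Lender B 508/2003 = 25.4%, FirstBank 230/1355 = 17.0% → Lender B
Lender B wins overall and in every loan-to-value group — no reversal.

Yes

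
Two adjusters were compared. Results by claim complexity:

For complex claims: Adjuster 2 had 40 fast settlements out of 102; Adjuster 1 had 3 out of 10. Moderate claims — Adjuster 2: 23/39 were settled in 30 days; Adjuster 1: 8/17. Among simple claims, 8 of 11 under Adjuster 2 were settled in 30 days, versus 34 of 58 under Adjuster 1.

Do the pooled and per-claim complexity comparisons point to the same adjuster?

No

Complex: Adjuster 2 40/102 = 39.2%, Adjuster 1 3/10 = 30.0% → Adjuster 2
Moderate: Adjuster 2 23/39 = 59.0%, Adjuster 1 8/17 = 47.1% → Adjuster 2
Simple: Adjuster 2 8/11 = 72.7%, Adjuster 1 34/58 = 58.6% → Adjuster 2
Overall: Adjuster 2 71/152 = 46.7%, Adjuster 1 45/85 = 52.9% → Adjuster 1
Adjuster 2 wins each claim group but Adjuster 1 wins overall — the comparison reverses. Adjuster 2's claims skew toward complex, which has a lower base rate.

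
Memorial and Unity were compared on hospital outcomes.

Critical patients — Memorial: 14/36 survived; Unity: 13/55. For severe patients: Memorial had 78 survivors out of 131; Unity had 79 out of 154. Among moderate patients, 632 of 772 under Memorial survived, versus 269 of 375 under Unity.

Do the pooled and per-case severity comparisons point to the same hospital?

Yes

Critical: Memorial 14/36 = 38.9%, Unity 13/55 = 23.6% → Memorial
Severe: Memorial 78/131 = 59.5%, Unity 79/154 = 51.3% → Memorial
Moderate: Memorial 632/772 = 81.9%, Unity 269/375 = 71.7% → Memorial
Overall: Memorial 724/939 = 77.1%, Unity 361/584 = 61.8% → Memorial
Memorial wins overall and in every case group — no reversal.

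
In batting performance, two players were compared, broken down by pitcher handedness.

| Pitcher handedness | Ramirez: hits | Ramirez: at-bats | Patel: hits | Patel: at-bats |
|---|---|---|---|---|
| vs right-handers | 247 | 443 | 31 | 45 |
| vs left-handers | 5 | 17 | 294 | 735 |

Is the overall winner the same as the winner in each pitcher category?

Vs right-handers: Ramirez 247/443 = 55.8%, Patel 31/45 = 68.9% → Patel
Vs left-handers: Ramirez 5/17 = 29.4%, Patel 294/735 = 40.0% → Patel
Overall: Ramirez 252/460 = 54.8%, Patel 325/780 = 41.7% → Ramirez
Patel wins each pitcher group but Ramirez wins overall — the comparison reverses. Patel's at-bats skew toward vs left-handers, which has a lower base rate.

No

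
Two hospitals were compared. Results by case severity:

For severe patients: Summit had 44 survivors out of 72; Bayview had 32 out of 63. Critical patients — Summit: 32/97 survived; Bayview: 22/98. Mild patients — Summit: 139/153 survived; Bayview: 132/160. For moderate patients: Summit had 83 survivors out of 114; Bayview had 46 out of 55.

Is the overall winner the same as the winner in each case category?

Severe: Summit 44/72 = 61.1%, Bayview 32/63 = 50.8% → Summit
Critical: Summit 32/97 = 33.0%, Bayview 22/98 = 22.4% → Summit
Mild: Summit 139/153 = 90.8%, Bayview 132/160 = 82.5% → Summit
Moderate: Summit 83/114 = 72.8%, Bayview 46/55 = 83.6% → Bayview
Overall: Summit 298/436 = 68.3%, Bayview 232/376 = 61.7% → Summit
Neither sweeps: Summit wins 3 of 4 groups, Bayview wins 1. Summit wins overall but not every group — no Simpson reversal.

No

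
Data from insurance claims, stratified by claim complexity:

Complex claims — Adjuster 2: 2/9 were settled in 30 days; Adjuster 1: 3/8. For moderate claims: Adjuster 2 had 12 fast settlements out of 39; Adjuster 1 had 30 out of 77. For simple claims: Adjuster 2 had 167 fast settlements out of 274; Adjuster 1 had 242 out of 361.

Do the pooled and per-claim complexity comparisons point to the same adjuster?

Complex: Adjuster 2 2/9 = 22.2%, Adjuster 1 3/8 = 37.5% → Adjuster 1
Moderate: Adjuster 2 12/39 = 30.8%, Adjuster 1 30/77 = 39.0% → Adjuster 1
Simple: Adjuster 2 167/274 = 60.9%, Adjuster 1 242/361 = 67.0% → Adjuster 1
Overall: Adjuster 2 181/322 = 56.2%, Adjuster 1 275/446 = 61.7% → Adjuster 1
Adjuster 1 wins overall and in every claim group — no reversal.

Yes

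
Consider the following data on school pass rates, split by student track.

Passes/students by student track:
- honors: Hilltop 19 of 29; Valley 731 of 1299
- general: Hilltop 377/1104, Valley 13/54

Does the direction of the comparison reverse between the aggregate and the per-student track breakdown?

Yes

Honors: Hilltop 19/29 = 65.5%, Valley 731/1299 = 56.3% → Hilltop
General: Hilltop 377/1104 = 34.1%, Valley 13/54 = 24.1% → Hilltop
Overall: Hilltop 396/1133 = 35.0%, Valley 744/1353 = 55.0% → Valley
Hilltop wins each student group but Valley wins overall — the comparison reverses. Hilltop's students skew toward general, which has a lower base rate.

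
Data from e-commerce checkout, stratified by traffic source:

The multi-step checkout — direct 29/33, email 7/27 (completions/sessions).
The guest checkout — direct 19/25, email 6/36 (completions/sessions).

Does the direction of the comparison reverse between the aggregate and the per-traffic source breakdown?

No

Direct: the multi-step checkout 29/33 = 87.9%, the guest checkout 19/25 = 76.0% → the multi-step checkout
Email: the multi-step checkout 7/27 = 25.9%, the guest checkout 6/36 = 16.7% → the multi-step checkout
Overall: the multi-step checkout 36/60 = 60.0%, the guest checkout 25/61 = 41.0% → the multi-step checkout
The multi-step checkout wins overall and in every traffic group — no reversal.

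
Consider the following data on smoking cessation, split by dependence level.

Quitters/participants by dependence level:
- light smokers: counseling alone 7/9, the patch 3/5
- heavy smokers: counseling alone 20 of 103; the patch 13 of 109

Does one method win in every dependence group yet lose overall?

No

Light smokers: counseling alone 7/9 = 77.8%, the patch 3/5 = 60.0% → counseling alone
Heavy smokers: counseling alone 20/103 = 19.4%, the patch 13/109 = 11.9% → counseling alone
Overall: counseling alone 27/112 = 24.1%, the patch 16/114 = 14.0% → counseling alone
Counseling alone wins overall and in every dependence group — no reversal.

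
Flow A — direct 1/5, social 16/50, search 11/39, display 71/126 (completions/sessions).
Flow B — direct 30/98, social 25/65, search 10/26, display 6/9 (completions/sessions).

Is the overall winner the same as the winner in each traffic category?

Direct: Flow A 1/5 = 20.0%, Flow B 30/98 = 30.6% → Flow B
Social: Flow A 16/50 = 32.0%, Flow B 25/65 = 38.5% → Flow B
Search: Flow A 11/39 = 28.2%, Flow B 10/26 = 38.5% → Flow B
Display: Flow A 71/126 = 56.3%, Flow B 6/9 = 66.7% → Flow B
Overall: Flow A 99/220 = 45.0%, Flow B 71/198 = 35.9% → Flow A
Flow B wins each traffic group but Flow A wins overall — the comparison reverses. Flow B's sessions skew toward direct, which has a lower base rate.

No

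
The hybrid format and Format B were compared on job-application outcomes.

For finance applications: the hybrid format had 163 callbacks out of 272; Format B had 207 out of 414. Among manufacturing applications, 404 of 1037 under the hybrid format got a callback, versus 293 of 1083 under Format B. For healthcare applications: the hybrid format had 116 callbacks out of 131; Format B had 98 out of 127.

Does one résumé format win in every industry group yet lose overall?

No

Finance: the hybrid format 163/272 = 59.9%, Format B 207/414 = 50.0% → the hybrid format
Manufacturing: the hybrid format 404/1037 = 39.0%, Format B 293/1083 = 27.1% → the hybrid format
Healthcare: the hybrid format 116/131 = 88.5%, Format B 98/127 = 77.2% → the hybrid format
Overall: the hybrid format 683/1440 = 47.4%, Format B 598/1624 = 36.8% → the hybrid format
The hybrid format wins overall and in every industry group — no reversal.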